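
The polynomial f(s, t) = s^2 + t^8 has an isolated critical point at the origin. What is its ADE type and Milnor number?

Type A7, Milnor number mu = 7.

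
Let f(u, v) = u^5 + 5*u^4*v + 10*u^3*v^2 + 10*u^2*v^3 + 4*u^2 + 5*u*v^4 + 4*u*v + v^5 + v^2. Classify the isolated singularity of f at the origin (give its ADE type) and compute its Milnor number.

The Hessian of f at 0 has rank 1. Corank 1: A-series; mu = 4 gives A_4.

Type A4, Milnor number mu = 4.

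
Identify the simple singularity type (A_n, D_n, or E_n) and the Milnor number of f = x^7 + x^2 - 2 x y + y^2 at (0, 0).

Type A_6, Milnor number mu = 6.

The Hessian of f at 0 is [[2, -2], [-2, 2]] with rank 1, so corank 1. A Groebner basis of the Jacobian ideal J(f) in C{x,y} is {y^6, x - y}; counting standard monomials gives mu = 6. Corank 1: A-series; mu = 6 gives A_6.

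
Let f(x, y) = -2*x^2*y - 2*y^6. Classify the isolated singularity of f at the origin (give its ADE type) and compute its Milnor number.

Type D_7, Milnor number mu = 7.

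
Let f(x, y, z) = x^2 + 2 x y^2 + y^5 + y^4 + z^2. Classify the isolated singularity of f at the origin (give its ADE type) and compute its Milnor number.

Type A_4, Milnor number mu = 4.

The Hessian of f at 0 is [[2, 0, 0], [0, 0, 0], [0, 0, 2]] with rank 2, so corank 1. A Groebner basis of the Jacobian ideal J(f) in C{x,y,z} is {x^2, x + y^2, z}; counting standard monomials gives mu = 4. Corank 1: A-series; mu = 4 gives A_4.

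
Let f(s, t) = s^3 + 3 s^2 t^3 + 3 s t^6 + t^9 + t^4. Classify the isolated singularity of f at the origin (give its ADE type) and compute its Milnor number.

The Hessian of f at 0 has rank 0. Corank 2; j^3 = s^3 is a perfect cube, so E-series; the 4-jet and mu = 6 give E_6.

Type E6, Milnor number mu = 6.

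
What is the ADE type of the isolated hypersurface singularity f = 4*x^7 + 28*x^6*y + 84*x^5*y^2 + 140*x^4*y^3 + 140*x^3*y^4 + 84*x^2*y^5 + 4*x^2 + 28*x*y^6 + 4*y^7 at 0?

The Hessian of f at 0 has rank 1. Corank 1: A-series; mu = 6 gives A_6.

A_6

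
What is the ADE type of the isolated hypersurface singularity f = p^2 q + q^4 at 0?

The Hessian of f at 0 is [[0, 0], [0, 0]] with rank 0, so corank 2. A Groebner basis of the Jacobian ideal J(f) in C{p,q} is {p^3, p^2/4 + q^3, p*q}; counting standard monomials gives mu = 5. Corank 2; j^3 = p^2*q has shape L^2 M (L != M), so D-series; mu = 5 gives D_5.

D_5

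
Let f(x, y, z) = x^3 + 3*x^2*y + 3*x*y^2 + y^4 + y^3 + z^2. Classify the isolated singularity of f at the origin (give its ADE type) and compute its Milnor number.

The Hessian of f at 0 is [[0, 0, 0], [0, 0, 0], [0, 0, 2]] with rank 1, so corank 2. A Groebner basis of the Jacobian ideal J(f) in C{x,y,z} is {y^3, x^2 + 2*x*y + y^2, z}; counting standard monomials gives mu = 6. Corank 2; j^3 = (x + y)^3 is a perfect cube, so E-series; the 4-jet and mu = 6 give E_6.

Type E_6, Milnor number mu = 6.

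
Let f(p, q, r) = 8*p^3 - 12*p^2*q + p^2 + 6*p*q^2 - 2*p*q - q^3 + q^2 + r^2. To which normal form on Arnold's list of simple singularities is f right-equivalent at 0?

A_2

The Hessian of f at 0 is [[2, -2, 0], [-2, 2, 0], [0, 0, 2]] with rank 2, so corank 1. A Groebner basis of the Jacobian ideal J(f) in C{p,q,r} is {q^2, p - q, r}; counting standard monomials gives mu = 2. Corank 1: A-series; mu = 2 gives A_2.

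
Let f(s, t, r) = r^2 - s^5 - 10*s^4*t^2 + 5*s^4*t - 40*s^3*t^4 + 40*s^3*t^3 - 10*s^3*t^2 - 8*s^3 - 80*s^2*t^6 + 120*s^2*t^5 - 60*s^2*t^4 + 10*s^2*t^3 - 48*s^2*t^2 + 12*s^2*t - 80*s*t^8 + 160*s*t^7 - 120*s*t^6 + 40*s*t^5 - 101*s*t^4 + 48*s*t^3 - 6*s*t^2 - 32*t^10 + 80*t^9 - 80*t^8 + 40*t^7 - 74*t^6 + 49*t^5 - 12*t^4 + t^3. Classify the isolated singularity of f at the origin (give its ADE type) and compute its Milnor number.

The Hessian of f at 0 is [[0, 0, 0], [0, 0, 0], [0, 0, 2]] with rank 1, so corank 2. A Groebner basis of the Jacobian ideal J(f) in C{s,t,r} is {5*s^2/32 + s*t^3 + 5*s*t^2/8 - 5*s*t/32 - 5*t^3/16 + 5*t^2/128, s^2/4 + s*t^2 - s*t/4 + t^4 - t^3/2 + t^2/16, s^3 - 3*s^2/16 - 3*s*t^2/2 + 3*s*t/16 + 5*t^3/8 - 3*t^2/64, s^2*t - s^2/8 - 3*s*t^2/2 + s*t/8 + t^3/2 - t^2/32, r}; counting standard monomials gives mu = 8. Corank 2; j^3 = -(2*s - t)^3 is a perfect cube, so E-series; the 5-jet and mu = 8 give E_8.

Type E8, Milnor number mu = 8.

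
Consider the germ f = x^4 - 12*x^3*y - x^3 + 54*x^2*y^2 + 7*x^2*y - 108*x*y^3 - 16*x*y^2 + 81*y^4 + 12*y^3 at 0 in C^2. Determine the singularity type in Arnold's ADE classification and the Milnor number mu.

Type D5, Milnor number mu = 5.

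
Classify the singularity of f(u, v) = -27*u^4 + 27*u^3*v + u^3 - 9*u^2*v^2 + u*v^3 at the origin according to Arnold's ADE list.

The Hessian of f at 0 has rank 0. Corank 2; j^3 = u^3 is a perfect cube, so E-series; the 4-jet and mu = 7 give E_7.

E_7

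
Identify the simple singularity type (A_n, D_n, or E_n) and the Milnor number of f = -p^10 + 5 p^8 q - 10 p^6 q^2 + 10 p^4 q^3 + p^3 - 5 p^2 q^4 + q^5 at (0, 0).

Type E8, Milnor number mu = 8.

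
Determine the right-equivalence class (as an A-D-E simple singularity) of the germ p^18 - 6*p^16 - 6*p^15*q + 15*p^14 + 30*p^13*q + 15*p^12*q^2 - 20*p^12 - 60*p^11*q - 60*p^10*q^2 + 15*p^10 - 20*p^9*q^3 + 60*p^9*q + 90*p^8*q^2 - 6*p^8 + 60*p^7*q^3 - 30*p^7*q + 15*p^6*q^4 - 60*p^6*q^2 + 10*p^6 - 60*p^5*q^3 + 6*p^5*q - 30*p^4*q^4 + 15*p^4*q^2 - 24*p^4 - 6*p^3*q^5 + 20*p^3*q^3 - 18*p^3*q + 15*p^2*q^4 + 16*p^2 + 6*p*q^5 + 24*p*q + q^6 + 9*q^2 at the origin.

The Hessian of f at 0 is [[32, 24], [24, 18]] with rank 1, so corank 1. A Groebner basis of the Jacobian ideal J(f) in C{p,q} is {p*q^2 - 64*p/27 - 16*q/9, 256*p/81 + q^3 + 64*q/27, p^2 + 3*p*q/2 + 9*q^2/16}; counting standard monomials gives mu = 5. Corank 1: A-series; mu = 5 gives A_5.

A_{5}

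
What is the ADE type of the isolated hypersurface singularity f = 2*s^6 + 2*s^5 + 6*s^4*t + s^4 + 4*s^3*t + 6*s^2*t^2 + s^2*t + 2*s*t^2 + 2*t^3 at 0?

D_{4}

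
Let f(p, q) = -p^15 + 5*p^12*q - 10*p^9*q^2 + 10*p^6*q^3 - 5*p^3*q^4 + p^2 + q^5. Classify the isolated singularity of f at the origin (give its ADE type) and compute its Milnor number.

The Hessian of f at 0 has rank 1. Corank 1: A-series; mu = 4 gives A_4.

Type A_{4}, Milnor number mu = 4.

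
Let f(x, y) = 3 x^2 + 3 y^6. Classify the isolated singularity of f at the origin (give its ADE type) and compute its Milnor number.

Type A5, Milnor number mu = 5.

The Hessian of f at 0 is [[6, 0], [0, 0]] with rank 1, so corank 1. A Groebner basis of the Jacobian ideal J(f) in C{x,y} is {y^5, x}; counting standard monomials gives mu = 5. Corank 1: A-series; mu = 5 gives A_5.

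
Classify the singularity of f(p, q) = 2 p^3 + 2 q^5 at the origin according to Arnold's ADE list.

E8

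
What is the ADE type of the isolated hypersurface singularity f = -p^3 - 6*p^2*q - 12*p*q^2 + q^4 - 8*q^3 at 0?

E6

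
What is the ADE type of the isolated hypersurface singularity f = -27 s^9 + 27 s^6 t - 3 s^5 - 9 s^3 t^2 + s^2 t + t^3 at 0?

D_4

The Hessian of f at 0 has rank 0. Corank 2; j^3 = t*(s^2 + t^2) splits into three distinct lines over C (the quadratic factor has nonzero discriminant), so D_4.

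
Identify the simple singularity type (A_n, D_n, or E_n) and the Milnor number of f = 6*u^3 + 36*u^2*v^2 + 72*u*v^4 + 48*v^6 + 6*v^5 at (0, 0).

Type E8, Milnor number mu = 8.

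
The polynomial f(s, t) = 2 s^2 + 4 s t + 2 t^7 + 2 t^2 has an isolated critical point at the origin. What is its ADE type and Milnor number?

Type A6, Milnor number mu = 6.

The Hessian of f at 0 has rank 1. Corank 1: A-series; mu = 6 gives A_6.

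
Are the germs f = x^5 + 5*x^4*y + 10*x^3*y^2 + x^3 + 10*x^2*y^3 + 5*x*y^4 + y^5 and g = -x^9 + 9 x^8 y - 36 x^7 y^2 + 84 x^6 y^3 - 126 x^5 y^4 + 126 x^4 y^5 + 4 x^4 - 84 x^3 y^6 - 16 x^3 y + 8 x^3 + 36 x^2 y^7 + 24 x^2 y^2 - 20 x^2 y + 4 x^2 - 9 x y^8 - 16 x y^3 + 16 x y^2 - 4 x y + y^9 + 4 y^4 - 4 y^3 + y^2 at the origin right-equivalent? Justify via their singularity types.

No.

The Hessian of f at 0 has rank 0. Corank 2; j^3 = x^3 is a perfect cube, so E-series; the 5-jet and mu = 8 give E_8. The Hessian of g at 0 has rank 1. Corank 1: A-series; mu = 8 gives A_8. f is E_8 but g is A_8, hence not right-equivalent.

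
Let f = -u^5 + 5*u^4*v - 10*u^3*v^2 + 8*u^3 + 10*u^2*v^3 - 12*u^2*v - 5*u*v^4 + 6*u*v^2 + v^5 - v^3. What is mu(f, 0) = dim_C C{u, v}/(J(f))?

The Hessian of f at 0 is [[0, 0], [0, 0]] with rank 0, so corank 2. A Groebner basis of the Jacobian ideal J(f) in C{u,v} is {v^5, u*v^3 - 5*v^4/8, u^2 - u*v + v^2/4}; counting standard monomials gives mu = 8. Corank 2; j^3 = (2*u - v)^3 is a perfect cube, so E-series; the 5-jet and mu = 8 give E_8.

8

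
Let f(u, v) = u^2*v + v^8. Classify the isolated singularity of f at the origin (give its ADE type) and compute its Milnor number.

Type D_9, Milnor number mu = 9.

The Hessian of f at 0 is [[0, 0], [0, 0]] with rank 0, so corank 2. A Groebner basis of the Jacobian ideal J(f) in C{u,v} is {u^2/8 + v^7, u^3, u*v}; counting standard monomials gives mu = 9. Corank 2; j^3 = u^2*v has shape L^2 M (L != M), so D-series; mu = 9 gives D_9.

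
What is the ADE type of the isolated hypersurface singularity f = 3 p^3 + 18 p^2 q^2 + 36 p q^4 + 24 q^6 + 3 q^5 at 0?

E_8

The Hessian of f at 0 is [[0, 0], [0, 0]] with rank 0, so corank 2. A Groebner basis of the Jacobian ideal J(f) in C{p,q} is {q^4, p^3, p^2/4 + p*q^2}; counting standard monomials gives mu = 8. Corank 2; j^3 = 3*p^3 is a perfect cube, so E-series; the 5-jet and mu = 8 give E_8.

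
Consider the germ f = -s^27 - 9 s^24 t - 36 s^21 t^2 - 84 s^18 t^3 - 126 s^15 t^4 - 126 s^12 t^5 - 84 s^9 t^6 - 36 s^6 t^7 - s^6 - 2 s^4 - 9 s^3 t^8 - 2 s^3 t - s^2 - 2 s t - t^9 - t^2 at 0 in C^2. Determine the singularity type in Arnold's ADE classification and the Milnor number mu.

Type A8, Milnor number mu = 8.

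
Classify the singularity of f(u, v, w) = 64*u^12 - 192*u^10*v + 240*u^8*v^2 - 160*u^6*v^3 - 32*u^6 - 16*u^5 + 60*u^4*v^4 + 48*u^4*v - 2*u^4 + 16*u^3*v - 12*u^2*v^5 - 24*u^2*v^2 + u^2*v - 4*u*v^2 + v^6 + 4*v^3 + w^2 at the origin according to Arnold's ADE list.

D7

The Hessian of f at 0 has rank 1. Corank 2; j^3 = v*(u - 2*v)^2 has shape L^2 M (L != M), so D-series; mu = 7 gives D_7.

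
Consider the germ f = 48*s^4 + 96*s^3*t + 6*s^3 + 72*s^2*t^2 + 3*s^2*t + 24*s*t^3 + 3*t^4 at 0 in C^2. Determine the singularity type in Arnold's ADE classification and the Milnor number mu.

Type D_{5}, Milnor number mu = 5.

The Hessian of f at 0 has rank 0. Corank 2; j^3 = 3*s^2*(2*s + t) has shape L^2 M (L != M), so D-series; mu = 5 gives D_5.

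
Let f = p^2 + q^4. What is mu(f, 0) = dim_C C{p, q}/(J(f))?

3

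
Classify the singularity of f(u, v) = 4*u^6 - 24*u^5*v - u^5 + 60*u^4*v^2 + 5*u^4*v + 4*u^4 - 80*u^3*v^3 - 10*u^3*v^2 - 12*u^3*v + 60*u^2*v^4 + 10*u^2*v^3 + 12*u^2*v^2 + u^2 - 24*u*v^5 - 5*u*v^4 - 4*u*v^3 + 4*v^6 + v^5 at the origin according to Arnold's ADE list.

A_4

The Hessian of f at 0 is [[2, 0], [0, 0]] with rank 1, so corank 1. A Groebner basis of the Jacobian ideal J(f) in C{u,v} is {-u/2 + v^3, u^2, u*v}; counting standard monomials gives mu = 4. Corank 1: A-series; mu = 4 gives A_4.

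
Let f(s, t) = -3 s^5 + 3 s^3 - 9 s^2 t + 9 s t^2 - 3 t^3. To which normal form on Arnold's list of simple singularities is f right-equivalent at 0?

E_8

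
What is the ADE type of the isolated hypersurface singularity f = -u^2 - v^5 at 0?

A_{4}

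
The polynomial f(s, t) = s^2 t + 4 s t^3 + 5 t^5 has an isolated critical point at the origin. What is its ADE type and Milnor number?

The Hessian of f at 0 is [[0, 0], [0, 0]] with rank 0, so corank 2. A Groebner basis of the Jacobian ideal J(f) in C{s,t} is {s^3, s^2*t, -2*s^2 + s*t^2, s*t/2 + t^3}; counting standard monomials gives mu = 6. Corank 2; j^3 = s^2*t has shape L^2 M (L != M), so D-series; mu = 6 gives D_6.

Type D_6, Milnor number mu = 6.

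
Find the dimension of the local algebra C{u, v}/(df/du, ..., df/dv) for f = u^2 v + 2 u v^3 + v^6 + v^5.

7

The Hessian of f at 0 has rank 0. Corank 2; j^3 = u^2*v has shape L^2 M (L != M), so D-series; mu = 7 gives D_7.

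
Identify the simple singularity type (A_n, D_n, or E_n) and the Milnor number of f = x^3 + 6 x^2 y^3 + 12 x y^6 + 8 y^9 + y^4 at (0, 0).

Type E_{6}, Milnor number mu = 6.

The Hessian of f at 0 is [[0, 0], [0, 0]] with rank 0, so corank 2. A Groebner basis of the Jacobian ideal J(f) in C{x,y} is {y^3, x^2}; counting standard monomials gives mu = 6. Corank 2; j^3 = x^3 is a perfect cube, so E-series; the 4-jet and mu = 6 give E_6.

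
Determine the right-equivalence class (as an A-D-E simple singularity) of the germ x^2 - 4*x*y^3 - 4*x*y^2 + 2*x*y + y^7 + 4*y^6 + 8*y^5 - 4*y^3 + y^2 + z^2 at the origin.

A_{6}

The Hessian of f at 0 has rank 2. Corank 1: A-series; mu = 6 gives A_6.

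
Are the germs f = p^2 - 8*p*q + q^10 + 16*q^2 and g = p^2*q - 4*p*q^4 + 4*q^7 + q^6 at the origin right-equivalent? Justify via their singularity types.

The Hessian of f at 0 has rank 1. Corank 1: A-series; mu = 9 gives A_9. The Hessian of g at 0 has rank 0. Corank 2; j^3 = p^2*q has shape L^2 M (L != M), so D-series; mu = 7 gives D_7. f is A_9 but g is D_7, hence not right-equivalent.

No.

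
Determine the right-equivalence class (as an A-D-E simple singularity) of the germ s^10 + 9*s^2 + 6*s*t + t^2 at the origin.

A9

The Hessian of f at 0 is [[18, 6], [6, 2]] with rank 1, so corank 1. A Groebner basis of the Jacobian ideal J(f) in C{s,t} is {t^9, s + t/3}; counting standard monomials gives mu = 9. Corank 1: A-series; mu = 9 gives A_9.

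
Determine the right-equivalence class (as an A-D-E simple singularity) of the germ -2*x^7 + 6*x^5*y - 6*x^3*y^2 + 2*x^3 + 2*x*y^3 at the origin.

The Hessian of f at 0 is [[0, 0], [0, 0]] with rank 0, so corank 2. A Groebner basis of the Jacobian ideal J(f) in C{x,y} is {x^3, x*y^2, 3*x^2 + y^3}; counting standard monomials gives mu = 7. Corank 2; j^3 = 2*x^3 is a perfect cube, so E-series; the 4-jet and mu = 7 give E_7.

E_7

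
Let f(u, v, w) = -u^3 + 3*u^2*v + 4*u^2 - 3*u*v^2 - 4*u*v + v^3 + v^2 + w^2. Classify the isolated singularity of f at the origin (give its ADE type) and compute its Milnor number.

Type A2, Milnor number mu = 2.

The Hessian of f at 0 has rank 2. Corank 1: A-series; mu = 2 gives A_2.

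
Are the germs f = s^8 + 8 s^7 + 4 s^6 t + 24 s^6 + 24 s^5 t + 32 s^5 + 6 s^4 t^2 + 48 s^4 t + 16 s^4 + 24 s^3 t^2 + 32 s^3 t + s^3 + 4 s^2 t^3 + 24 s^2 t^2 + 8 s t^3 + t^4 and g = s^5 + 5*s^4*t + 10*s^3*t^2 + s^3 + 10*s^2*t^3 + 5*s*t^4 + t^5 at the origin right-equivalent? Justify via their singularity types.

No.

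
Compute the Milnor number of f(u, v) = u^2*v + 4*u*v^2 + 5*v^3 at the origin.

4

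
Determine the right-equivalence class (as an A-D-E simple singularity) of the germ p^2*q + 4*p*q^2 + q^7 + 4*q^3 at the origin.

D_{8}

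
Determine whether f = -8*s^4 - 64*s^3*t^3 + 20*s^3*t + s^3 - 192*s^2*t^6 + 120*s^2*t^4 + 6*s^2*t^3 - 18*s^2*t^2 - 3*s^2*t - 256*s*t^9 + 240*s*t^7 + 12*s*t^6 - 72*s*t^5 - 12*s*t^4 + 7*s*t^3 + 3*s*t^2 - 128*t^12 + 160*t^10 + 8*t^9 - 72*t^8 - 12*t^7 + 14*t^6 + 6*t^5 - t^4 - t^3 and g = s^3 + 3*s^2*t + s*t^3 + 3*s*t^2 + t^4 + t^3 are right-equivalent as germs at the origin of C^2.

The Hessian of f at 0 is [[0, 0], [0, 0]] with rank 0, so corank 2. A Groebner basis of the Jacobian ideal J(f) in C{s,t} is {3*s^2/4 - 3*s*t/2 + t^4 - t^3/4 + 3*t^2/4, s^3 - 9*s^2/4 + 9*s*t/2 - t^3/4 - 9*t^2/4, s^2*t - 7*s^2/4 + 7*s*t/2 - 5*t^3/12 - 7*t^2/4, -s^2 + s*t^2 + 2*s*t - 2*t^3/3 - t^2}; counting standard monomials gives mu = 7. Corank 2; j^3 = (s - t)^3 is a perfect cube, so E-series; the 4-jet and mu = 7 give E_7. The Hessian of g at 0 is [[0, 0], [0, 0]] with rank 0, so corank 2. A Groebner basis of the Jacobian ideal J(g) in C{s,t} is {s^3 + 3*s^2*t + 6*s^2 + 12*s*t + 6*t^2, -3*s^2 + s*t^2 - 6*s*t - 3*t^2, 3*s^2 + 6*s*t + t^3 + 3*t^2}; counting standard monomials gives mu = 7. Corank 2; j^3 = (s + t)^3 is a perfect cube, so E-series; the 4-jet and mu = 7 give E_7. Both have type E_7, hence right-equivalent.

Yes.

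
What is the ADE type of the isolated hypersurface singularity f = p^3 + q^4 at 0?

The Hessian of f at 0 has rank 0. Corank 2; j^3 = p^3 is a perfect cube, so E-series; the 4-jet and mu = 6 give E_6.

E_{6}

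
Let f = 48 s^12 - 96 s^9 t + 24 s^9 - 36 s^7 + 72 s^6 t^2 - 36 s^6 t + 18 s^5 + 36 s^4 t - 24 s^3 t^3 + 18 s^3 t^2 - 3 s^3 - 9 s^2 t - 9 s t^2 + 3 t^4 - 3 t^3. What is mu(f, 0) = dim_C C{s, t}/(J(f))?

The Hessian of f at 0 is [[0, 0], [0, 0]] with rank 0, so corank 2. A Groebner basis of the Jacobian ideal J(f) in C{s,t} is {t^3, s^2 + 2*s*t + t^2}; counting standard monomials gives mu = 6. Corank 2; j^3 = -3*(s + t)^3 is a perfect cube, so E-series; the 4-jet and mu = 6 give E_6.

6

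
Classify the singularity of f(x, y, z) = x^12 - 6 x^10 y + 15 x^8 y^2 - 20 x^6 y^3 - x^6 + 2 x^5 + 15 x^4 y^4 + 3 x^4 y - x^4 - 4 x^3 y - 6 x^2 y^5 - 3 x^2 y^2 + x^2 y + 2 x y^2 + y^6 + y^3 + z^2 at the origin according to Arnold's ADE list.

D_{7}

The Hessian of f at 0 is [[0, 0, 0], [0, 0, 0], [0, 0, 2]] with rank 1, so corank 2. A Groebner basis of the Jacobian ideal J(f) in C{x,y,z} is {x^2/3 + 4*x*y/3 + y^4 - 2*y^3/3 + y^2, x^3 - x^2/5 + x*y - 2*y^3/5 + 6*y^2/5, x^2*y - x*y - y^2, x^2/15 + x*y^2 + 2*x*y/3 + 7*y^3/15 + 3*y^2/5, z}; counting standard monomials gives mu = 7. Corank 2; j^3 = y*(x + y)^2 has shape L^2 M (L != M), so D-series; mu = 7 gives D_7.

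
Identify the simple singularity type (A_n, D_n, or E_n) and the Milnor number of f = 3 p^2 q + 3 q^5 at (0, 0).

The Hessian of f at 0 is [[0, 0], [0, 0]] with rank 0, so corank 2. A Groebner basis of the Jacobian ideal J(f) in C{p,q} is {p^2/5 + q^4, p^3, p*q}; counting standard monomials gives mu = 6. Corank 2; j^3 = 3*p^2*q has shape L^2 M (L != M), so D-series; mu = 6 gives D_6.

Type D_6, Milnor number mu = 6.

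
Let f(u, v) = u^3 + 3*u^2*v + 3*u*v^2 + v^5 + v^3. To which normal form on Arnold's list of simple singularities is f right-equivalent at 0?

The Hessian of f at 0 is [[0, 0], [0, 0]] with rank 0, so corank 2. A Groebner basis of the Jacobian ideal J(f) in C{u,v} is {v^4, u^2 + 2*u*v + v^2}; counting standard monomials gives mu = 8. Corank 2; j^3 = (u + v)^3 is a perfect cube, so E-series; the 5-jet and mu = 8 give E_8.

E_{8}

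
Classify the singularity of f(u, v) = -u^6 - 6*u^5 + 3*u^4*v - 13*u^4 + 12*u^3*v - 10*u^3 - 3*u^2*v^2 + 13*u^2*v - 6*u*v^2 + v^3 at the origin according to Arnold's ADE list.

D_4

The Hessian of f at 0 has rank 0. Corank 2; j^3 = -(2*u - v)*(5*u^2 - 4*u*v + v^2) splits into three distinct lines over C (the quadratic factor has nonzero discriminant), so D_4.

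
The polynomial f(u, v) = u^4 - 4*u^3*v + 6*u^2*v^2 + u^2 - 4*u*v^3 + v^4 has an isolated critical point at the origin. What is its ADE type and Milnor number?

The Hessian of f at 0 has rank 1. Corank 1: A-series; mu = 3 gives A_3.

Type A3, Milnor number mu = 3.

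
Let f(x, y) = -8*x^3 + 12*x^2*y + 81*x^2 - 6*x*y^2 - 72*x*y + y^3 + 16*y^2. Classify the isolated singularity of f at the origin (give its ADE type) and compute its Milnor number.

The Hessian of f at 0 is [[162, -72], [-72, 32]] with rank 1, so corank 1. A Groebner basis of the Jacobian ideal J(f) in C{x,y} is {y^2, x - 4*y/9}; counting standard monomials gives mu = 2. Corank 1: A-series; mu = 2 gives A_2.

Type A2, Milnor number mu = 2.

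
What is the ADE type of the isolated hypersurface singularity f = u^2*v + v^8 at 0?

D_{9}

The Hessian of f at 0 is [[0, 0], [0, 0]] with rank 0, so corank 2. A Groebner basis of the Jacobian ideal J(f) in C{u,v} is {u^2/8 + v^7, u^3, u*v}; counting standard monomials gives mu = 9. Corank 2; j^3 = u^2*v has shape L^2 M (L != M), so D-series; mu = 9 gives D_9.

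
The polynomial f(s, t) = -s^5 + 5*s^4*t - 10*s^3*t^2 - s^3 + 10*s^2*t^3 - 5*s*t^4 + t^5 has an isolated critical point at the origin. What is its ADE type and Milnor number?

The Hessian of f at 0 has rank 0. Corank 2; j^3 = -s^3 is a perfect cube, so E-series; the 5-jet and mu = 8 give E_8.

Type E_{8}, Milnor number mu = 8.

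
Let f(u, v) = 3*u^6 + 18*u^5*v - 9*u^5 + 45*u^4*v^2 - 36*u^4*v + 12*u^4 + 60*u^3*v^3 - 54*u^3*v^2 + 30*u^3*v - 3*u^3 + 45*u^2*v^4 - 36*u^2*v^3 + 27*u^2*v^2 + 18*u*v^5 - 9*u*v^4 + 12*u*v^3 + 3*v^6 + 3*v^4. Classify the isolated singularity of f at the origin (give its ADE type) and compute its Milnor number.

Type E_6, Milnor number mu = 6.

The Hessian of f at 0 has rank 0. Corank 2; j^3 = -3*u^3 is a perfect cube, so E-series; the 4-jet and mu = 6 give E_6.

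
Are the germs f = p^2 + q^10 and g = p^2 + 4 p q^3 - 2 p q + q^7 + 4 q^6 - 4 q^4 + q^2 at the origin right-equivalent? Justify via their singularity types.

No.

The Hessian of f at 0 has rank 1. Corank 1: A-series; mu = 9 gives A_9. The Hessian of g at 0 has rank 1. Corank 1: A-series; mu = 6 gives A_6. f is A_9 but g is A_6, hence not right-equivalent.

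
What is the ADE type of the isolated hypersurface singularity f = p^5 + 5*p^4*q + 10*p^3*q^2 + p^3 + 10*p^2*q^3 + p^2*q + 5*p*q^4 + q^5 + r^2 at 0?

D_{6}

The Hessian of f at 0 has rank 1. Corank 2; j^3 = p^2*(p + q) has shape L^2 M (L != M), so D-series; mu = 6 gives D_6.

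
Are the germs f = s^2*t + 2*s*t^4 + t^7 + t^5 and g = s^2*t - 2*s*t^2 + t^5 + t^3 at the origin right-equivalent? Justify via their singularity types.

Yes.

The Hessian of f at 0 has rank 0. Corank 2; j^3 = s^2*t has shape L^2 M (L != M), so D-series; mu = 6 gives D_6. The Hessian of g at 0 has rank 0. Corank 2; j^3 = t*(s - t)^2 has shape L^2 M (L != M), so D-series; mu = 6 gives D_6. Both have type D_6, hence right-equivalent.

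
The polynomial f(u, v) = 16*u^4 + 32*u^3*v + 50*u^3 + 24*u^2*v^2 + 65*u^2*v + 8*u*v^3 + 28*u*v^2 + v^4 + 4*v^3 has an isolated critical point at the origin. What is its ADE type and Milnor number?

Type D5, Milnor number mu = 5.

The Hessian of f at 0 is [[0, 0], [0, 0]] with rank 0, so corank 2. A Groebner basis of the Jacobian ideal J(f) in C{u,v} is {u*v^2 + 125*u*v/4 + 25*v^2/2, -625*u*v/8 + v^3 - 125*v^2/4, u^2 + 9*u*v/10 + v^2/5}; counting standard monomials gives mu = 5. Corank 2; j^3 = (2*u + v)*(5*u + 2*v)^2 has shape L^2 M (L != M), so D-series; mu = 5 gives D_5.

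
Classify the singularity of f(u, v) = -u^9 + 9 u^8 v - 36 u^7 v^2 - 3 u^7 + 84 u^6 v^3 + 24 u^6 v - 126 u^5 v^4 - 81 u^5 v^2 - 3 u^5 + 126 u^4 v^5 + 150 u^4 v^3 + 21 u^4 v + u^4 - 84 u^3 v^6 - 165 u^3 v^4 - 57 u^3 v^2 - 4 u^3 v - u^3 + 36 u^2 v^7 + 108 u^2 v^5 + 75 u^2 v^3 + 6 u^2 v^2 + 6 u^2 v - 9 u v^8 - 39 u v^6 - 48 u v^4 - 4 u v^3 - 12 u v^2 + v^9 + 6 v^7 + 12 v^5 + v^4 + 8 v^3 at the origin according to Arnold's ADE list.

E6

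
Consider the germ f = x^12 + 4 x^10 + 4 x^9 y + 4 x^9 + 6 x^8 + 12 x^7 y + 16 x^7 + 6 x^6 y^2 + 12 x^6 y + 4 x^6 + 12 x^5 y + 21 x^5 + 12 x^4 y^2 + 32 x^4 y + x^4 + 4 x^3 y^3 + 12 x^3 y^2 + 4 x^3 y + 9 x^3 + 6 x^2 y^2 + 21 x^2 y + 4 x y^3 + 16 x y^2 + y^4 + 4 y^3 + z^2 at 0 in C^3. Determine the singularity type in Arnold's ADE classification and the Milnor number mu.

Type D_5, Milnor number mu = 5.

The Hessian of f at 0 is [[0, 0, 0], [0, 0, 0], [0, 0, 2]] with rank 1, so corank 2. A Groebner basis of the Jacobian ideal J(f) in C{x,y,z} is {x*y^2 + 27*x*y/2 + 9*y^2, -81*x*y/4 + y^3 - 27*y^2/2, x^2 + 5*x*y/3 + 2*y^2/3, z}; counting standard monomials gives mu = 5. Corank 2; j^3 = (x + y)*(3*x + 2*y)^2 has shape L^2 M (L != M), so D-series; mu = 5 gives D_5.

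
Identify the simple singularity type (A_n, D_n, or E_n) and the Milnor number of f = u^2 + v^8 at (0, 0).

Type A7, Milnor number mu = 7.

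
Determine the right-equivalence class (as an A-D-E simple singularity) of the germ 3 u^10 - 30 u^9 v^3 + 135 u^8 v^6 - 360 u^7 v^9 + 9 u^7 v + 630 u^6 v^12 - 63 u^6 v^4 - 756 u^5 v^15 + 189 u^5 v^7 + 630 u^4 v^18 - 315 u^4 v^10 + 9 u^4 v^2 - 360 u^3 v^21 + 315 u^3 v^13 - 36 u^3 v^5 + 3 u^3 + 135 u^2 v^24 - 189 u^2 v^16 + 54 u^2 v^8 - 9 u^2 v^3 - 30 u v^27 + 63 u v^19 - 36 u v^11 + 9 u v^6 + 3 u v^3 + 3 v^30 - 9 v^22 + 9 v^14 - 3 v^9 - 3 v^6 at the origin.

E_{7}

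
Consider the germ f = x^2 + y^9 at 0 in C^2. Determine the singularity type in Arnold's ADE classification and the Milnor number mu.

Type A_{8}, Milnor number mu = 8.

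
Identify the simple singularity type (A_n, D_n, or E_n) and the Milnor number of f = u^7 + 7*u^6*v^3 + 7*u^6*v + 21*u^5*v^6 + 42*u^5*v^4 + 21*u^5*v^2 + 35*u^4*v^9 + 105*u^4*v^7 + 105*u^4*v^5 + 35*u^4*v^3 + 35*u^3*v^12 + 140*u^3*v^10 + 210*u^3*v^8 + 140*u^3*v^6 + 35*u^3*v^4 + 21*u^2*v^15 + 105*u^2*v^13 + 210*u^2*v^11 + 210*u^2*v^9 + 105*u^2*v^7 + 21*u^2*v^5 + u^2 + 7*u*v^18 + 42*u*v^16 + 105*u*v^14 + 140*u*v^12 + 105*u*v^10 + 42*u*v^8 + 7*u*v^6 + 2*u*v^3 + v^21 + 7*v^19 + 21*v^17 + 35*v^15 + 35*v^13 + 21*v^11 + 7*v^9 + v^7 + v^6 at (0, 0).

Type A_{6}, Milnor number mu = 6.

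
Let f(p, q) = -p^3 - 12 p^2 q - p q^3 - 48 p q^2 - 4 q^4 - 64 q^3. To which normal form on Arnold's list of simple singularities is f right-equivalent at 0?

E7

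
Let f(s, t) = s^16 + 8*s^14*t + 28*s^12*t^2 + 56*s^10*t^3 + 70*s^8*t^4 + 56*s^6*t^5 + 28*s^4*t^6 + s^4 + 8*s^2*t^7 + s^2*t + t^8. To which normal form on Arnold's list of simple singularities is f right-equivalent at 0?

D_9

The Hessian of f at 0 has rank 0. Corank 2; j^3 = s^2*t has shape L^2 M (L != M), so D-series; mu = 9 gives D_9.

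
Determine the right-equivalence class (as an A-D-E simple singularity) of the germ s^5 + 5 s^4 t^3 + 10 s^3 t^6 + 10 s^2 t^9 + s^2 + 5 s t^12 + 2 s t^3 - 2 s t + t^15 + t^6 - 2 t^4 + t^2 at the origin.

The Hessian of f at 0 has rank 1. Corank 1: A-series; mu = 4 gives A_4.

A_4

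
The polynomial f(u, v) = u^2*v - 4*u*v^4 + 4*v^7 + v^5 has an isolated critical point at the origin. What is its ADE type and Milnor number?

Type D_6, Milnor number mu = 6.

The Hessian of f at 0 has rank 0. Corank 2; j^3 = u^2*v has shape L^2 M (L != M), so D-series; mu = 6 gives D_6.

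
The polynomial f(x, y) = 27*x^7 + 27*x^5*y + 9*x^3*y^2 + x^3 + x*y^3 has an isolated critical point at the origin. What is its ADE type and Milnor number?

Type E7, Milnor number mu = 7.

The Hessian of f at 0 has rank 0. Corank 2; j^3 = x^3 is a perfect cube, so E-series; the 4-jet and mu = 7 give E_7.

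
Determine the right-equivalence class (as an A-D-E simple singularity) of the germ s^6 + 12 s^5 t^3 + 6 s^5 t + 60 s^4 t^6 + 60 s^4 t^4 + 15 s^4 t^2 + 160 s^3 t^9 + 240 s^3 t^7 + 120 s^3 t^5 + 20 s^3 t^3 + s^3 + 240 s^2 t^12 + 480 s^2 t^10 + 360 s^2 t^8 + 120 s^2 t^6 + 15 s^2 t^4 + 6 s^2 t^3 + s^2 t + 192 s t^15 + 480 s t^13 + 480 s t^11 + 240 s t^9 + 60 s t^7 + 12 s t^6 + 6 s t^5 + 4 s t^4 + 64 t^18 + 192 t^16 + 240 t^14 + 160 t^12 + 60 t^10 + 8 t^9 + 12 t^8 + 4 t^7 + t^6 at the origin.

D_7

The Hessian of f at 0 is [[0, 0], [0, 0]] with rank 0, so corank 2. A Groebner basis of the Jacobian ideal J(f) in C{s,t} is {s^2/2 + s*t/2 + t^4, s^3, s^2*t, -s^2/3 + s*t^2}; counting standard monomials gives mu = 7. Corank 2; j^3 = s^2*(s + t) has shape L^2 M (L != M), so D-series; mu = 7 gives D_7.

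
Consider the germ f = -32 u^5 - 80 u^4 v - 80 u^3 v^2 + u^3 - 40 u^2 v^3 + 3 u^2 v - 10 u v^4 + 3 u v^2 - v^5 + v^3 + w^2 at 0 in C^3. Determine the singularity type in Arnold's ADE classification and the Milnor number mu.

The Hessian of f at 0 has rank 1. Corank 2; j^3 = (u + v)^3 is a perfect cube, so E-series; the 5-jet and mu = 8 give E_8.

Type E_{8}, Milnor number mu = 8.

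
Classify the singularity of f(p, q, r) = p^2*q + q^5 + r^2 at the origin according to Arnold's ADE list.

The Hessian of f at 0 has rank 1. Corank 2; j^3 = p^2*q has shape L^2 M (L != M), so D-series; mu = 6 gives D_6.

D6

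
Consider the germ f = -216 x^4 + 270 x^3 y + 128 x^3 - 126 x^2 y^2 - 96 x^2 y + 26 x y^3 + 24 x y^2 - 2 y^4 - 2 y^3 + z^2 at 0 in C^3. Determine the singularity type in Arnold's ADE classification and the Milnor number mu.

Type E7, Milnor number mu = 7.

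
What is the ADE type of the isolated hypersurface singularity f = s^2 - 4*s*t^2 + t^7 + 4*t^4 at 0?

The Hessian of f at 0 has rank 1. Corank 1: A-series; mu = 6 gives A_6.

A_{6}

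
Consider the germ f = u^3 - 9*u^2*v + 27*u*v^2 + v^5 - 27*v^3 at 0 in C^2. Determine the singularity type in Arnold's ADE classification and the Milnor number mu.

Type E_8, Milnor number mu = 8.

The Hessian of f at 0 has rank 0. Corank 2; j^3 = (u - 3*v)^3 is a perfect cube, so E-series; the 5-jet and mu = 8 give E_8.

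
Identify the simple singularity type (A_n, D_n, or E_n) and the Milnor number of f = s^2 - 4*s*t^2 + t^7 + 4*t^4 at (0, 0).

Type A_{6}, Milnor number mu = 6.

The Hessian of f at 0 is [[2, 0], [0, 0]] with rank 1, so corank 1. A Groebner basis of the Jacobian ideal J(f) in C{s,t} is {s^3, -s/2 + t^2}; counting standard monomials gives mu = 6. Corank 1: A-series; mu = 6 gives A_6.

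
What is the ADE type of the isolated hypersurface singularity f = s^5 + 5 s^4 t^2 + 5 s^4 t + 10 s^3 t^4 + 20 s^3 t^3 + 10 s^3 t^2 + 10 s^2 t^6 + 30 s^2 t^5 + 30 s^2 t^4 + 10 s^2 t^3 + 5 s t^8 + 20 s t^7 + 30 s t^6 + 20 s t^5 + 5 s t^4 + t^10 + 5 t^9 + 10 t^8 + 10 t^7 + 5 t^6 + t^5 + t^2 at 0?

A_{4}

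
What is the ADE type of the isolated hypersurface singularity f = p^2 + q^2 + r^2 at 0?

A_{1}

The Hessian of f at 0 has rank 3. Corank 0: nondegenerate Morse point, so A_1.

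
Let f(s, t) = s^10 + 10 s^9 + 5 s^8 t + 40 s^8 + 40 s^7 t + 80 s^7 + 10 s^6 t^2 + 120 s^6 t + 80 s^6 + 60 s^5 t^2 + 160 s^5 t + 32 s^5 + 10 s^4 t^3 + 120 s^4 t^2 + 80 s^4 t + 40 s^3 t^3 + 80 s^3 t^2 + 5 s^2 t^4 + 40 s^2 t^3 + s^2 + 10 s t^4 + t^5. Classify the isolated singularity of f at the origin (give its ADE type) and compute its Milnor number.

Type A_{4}, Milnor number mu = 4.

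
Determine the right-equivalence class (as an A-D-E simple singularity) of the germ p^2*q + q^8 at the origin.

The Hessian of f at 0 has rank 0. Corank 2; j^3 = p^2*q has shape L^2 M (L != M), so D-series; mu = 9 gives D_9.

D_{9}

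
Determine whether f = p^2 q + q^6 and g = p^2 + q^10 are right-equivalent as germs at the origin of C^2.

The Hessian of f at 0 is [[0, 0], [0, 0]] with rank 0, so corank 2. A Groebner basis of the Jacobian ideal J(f) in C{p,q} is {p^2/6 + q^5, p^3, p*q}; counting standard monomials gives mu = 7. Corank 2; j^3 = p^2*q has shape L^2 M (L != M), so D-series; mu = 7 gives D_7. The Hessian of g at 0 is [[2, 0], [0, 0]] with rank 1, so corank 1. A Groebner basis of the Jacobian ideal J(g) in C{p,q} is {q^9, p}; counting standard monomials gives mu = 9. Corank 1: A-series; mu = 9 gives A_9. f is D_7 but g is A_9, hence not right-equivalent.

No.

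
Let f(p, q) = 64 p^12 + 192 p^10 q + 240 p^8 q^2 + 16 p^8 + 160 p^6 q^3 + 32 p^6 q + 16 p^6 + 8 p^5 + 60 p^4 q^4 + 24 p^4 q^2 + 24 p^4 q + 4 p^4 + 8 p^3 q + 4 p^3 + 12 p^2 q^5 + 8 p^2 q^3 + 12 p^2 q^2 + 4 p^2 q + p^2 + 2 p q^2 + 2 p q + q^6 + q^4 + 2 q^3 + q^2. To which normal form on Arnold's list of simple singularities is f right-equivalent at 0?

A_{5}

The Hessian of f at 0 has rank 1. Corank 1: A-series; mu = 5 gives A_5.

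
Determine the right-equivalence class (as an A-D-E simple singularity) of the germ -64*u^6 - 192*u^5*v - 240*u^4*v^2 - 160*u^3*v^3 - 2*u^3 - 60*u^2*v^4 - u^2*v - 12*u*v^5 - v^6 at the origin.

D7

The Hessian of f at 0 has rank 0. Corank 2; j^3 = -u^2*(2*u + v) has shape L^2 M (L != M), so D-series; mu = 7 gives D_7.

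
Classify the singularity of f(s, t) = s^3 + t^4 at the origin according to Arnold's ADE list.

E_{6}

The Hessian of f at 0 has rank 0. Corank 2; j^3 = s^3 is a perfect cube, so E-series; the 4-jet and mu = 6 give E_6.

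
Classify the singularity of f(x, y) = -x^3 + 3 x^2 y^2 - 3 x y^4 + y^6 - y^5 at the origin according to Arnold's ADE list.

E8

The Hessian of f at 0 has rank 0. Corank 2; j^3 = -x^3 is a perfect cube, so E-series; the 5-jet and mu = 8 give E_8.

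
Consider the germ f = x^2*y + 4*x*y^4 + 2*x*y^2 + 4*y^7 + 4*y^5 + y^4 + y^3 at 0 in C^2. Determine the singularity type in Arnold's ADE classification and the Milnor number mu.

Type D_5, Milnor number mu = 5.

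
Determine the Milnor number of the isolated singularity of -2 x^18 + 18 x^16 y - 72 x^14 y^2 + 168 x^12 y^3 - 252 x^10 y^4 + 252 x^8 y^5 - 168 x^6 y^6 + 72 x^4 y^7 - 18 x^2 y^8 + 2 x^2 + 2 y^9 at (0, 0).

The Hessian of f at 0 has rank 1. Corank 1: A-series; mu = 8 gives A_8.

8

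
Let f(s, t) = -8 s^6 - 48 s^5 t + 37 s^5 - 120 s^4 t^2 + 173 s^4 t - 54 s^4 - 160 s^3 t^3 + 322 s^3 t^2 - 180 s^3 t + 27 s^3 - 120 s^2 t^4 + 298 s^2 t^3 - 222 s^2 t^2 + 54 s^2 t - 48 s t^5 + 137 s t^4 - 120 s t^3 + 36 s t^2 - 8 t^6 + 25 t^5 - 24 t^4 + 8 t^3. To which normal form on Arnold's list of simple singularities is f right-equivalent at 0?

E_8

The Hessian of f at 0 has rank 0. Corank 2; j^3 = (3*s + 2*t)^3 is a perfect cube, so E-series; the 5-jet and mu = 8 give E_8.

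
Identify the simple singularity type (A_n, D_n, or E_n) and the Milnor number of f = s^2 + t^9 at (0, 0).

The Hessian of f at 0 is [[2, 0], [0, 0]] with rank 1, so corank 1. A Groebner basis of the Jacobian ideal J(f) in C{s,t} is {t^8, s}; counting standard monomials gives mu = 8. Corank 1: A-series; mu = 8 gives A_8.

Type A8, Milnor number mu = 8.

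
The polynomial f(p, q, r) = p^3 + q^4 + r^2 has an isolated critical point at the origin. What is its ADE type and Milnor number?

Type E6, Milnor number mu = 6.

The Hessian of f at 0 has rank 1. Corank 2; j^3 = p^3 is a perfect cube, so E-series; the 4-jet and mu = 6 give E_6.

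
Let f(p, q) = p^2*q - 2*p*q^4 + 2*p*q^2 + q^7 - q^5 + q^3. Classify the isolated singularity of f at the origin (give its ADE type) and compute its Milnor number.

The Hessian of f at 0 has rank 0. Corank 2; j^3 = q*(p + q)^2 has shape L^2 M (L != M), so D-series; mu = 6 gives D_6.

Type D6, Milnor number mu = 6.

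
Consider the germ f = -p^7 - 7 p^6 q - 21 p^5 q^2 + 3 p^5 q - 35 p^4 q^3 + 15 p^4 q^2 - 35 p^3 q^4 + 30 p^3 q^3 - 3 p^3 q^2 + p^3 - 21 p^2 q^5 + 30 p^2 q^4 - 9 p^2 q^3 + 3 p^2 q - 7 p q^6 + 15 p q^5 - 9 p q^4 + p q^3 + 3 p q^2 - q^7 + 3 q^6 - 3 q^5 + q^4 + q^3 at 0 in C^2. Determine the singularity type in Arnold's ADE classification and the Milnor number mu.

The Hessian of f at 0 has rank 0. Corank 2; j^3 = (p + q)^3 is a perfect cube, so E-series; the 4-jet and mu = 7 give E_7.

Type E_{7}, Milnor number mu = 7.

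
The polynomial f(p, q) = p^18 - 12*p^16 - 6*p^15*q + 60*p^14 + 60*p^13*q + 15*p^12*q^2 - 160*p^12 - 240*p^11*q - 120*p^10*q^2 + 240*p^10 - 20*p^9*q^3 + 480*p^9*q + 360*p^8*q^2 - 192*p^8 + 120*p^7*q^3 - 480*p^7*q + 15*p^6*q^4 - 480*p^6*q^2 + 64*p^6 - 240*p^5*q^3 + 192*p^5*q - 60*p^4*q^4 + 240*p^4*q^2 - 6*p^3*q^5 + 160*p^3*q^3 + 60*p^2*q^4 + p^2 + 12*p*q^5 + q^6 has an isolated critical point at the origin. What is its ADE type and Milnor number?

The Hessian of f at 0 has rank 1. Corank 1: A-series; mu = 5 gives A_5.

Type A_{5}, Milnor number mu = 5.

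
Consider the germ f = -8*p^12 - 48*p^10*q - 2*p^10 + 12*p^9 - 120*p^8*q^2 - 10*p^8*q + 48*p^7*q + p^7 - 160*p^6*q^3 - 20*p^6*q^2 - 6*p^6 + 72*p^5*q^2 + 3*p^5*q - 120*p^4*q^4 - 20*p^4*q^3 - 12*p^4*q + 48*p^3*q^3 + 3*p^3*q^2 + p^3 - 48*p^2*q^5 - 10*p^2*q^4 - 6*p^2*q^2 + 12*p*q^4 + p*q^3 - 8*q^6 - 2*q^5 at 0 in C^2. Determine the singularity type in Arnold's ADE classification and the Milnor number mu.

The Hessian of f at 0 has rank 0. Corank 2; j^3 = p^3 is a perfect cube, so E-series; the 4-jet and mu = 7 give E_7.

Type E7, Milnor number mu = 7.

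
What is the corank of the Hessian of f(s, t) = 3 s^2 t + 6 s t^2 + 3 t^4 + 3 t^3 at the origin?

Hessian at 0 has rank 0.

2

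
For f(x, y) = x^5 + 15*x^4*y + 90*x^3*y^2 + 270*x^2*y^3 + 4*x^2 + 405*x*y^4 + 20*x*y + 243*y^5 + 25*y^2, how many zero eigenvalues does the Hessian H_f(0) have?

1

Hessian at 0 has rank 1.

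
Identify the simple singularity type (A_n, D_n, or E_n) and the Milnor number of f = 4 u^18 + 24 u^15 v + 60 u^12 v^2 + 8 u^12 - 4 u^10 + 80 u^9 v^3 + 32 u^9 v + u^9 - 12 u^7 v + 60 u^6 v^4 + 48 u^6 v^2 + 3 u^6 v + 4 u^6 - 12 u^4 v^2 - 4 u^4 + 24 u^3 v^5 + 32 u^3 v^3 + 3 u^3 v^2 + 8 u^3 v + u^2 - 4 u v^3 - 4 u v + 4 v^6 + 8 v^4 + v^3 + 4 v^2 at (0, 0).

Type A2, Milnor number mu = 2.

The Hessian of f at 0 has rank 1. Corank 1: A-series; mu = 2 gives A_2.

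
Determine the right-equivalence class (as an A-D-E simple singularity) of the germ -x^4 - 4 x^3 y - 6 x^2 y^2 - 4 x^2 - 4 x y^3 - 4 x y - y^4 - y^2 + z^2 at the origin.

A_3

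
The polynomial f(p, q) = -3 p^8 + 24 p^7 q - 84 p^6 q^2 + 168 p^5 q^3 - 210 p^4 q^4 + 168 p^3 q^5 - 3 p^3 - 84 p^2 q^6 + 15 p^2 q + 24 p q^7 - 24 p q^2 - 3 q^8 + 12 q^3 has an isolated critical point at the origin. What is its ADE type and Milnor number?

Type D_9, Milnor number mu = 9.

The Hessian of f at 0 has rank 0. Corank 2; j^3 = -3*(p - 2*q)^2*(p - q) has shape L^2 M (L != M), so D-series; mu = 9 gives D_9.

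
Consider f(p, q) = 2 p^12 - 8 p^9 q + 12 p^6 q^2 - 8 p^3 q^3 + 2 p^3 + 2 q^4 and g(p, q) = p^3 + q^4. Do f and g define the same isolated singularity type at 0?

Yes.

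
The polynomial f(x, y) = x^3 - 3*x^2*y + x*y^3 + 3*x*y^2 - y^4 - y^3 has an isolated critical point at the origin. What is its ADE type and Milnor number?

The Hessian of f at 0 is [[0, 0], [0, 0]] with rank 0, so corank 2. A Groebner basis of the Jacobian ideal J(f) in C{x,y} is {x^3 - 3*x^2*y - 6*x^2 + 12*x*y - 6*y^2, 3*x^2 + x*y^2 - 6*x*y + 3*y^2, 3*x^2 - 6*x*y + y^3 + 3*y^2}; counting standard monomials gives mu = 7. Corank 2; j^3 = (x - y)^3 is a perfect cube, so E-series; the 4-jet and mu = 7 give E_7.

Type E7, Milnor number mu = 7.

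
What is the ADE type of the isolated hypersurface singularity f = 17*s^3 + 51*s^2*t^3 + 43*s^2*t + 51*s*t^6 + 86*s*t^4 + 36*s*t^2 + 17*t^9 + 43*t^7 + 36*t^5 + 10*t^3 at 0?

D_{4}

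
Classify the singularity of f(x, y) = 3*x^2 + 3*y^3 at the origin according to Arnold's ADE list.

A2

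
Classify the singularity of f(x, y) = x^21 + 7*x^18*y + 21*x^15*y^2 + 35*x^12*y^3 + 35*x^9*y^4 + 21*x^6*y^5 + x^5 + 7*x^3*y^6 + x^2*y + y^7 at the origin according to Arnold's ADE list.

D_{8}

The Hessian of f at 0 is [[0, 0], [0, 0]] with rank 0, so corank 2. A Groebner basis of the Jacobian ideal J(f) in C{x,y} is {x^2/7 + y^6, x^3, x*y}; counting standard monomials gives mu = 8. Corank 2; j^3 = x^2*y has shape L^2 M (L != M), so D-series; mu = 8 gives D_8.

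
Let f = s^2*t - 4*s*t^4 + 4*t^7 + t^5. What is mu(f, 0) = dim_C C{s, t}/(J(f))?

The Hessian of f at 0 is [[0, 0], [0, 0]] with rank 0, so corank 2. A Groebner basis of the Jacobian ideal J(f) in C{s,t} is {-s*t/2 + t^4, s*t^2, s^2 + 5*s*t/2}; counting standard monomials gives mu = 6. Corank 2; j^3 = s^2*t has shape L^2 M (L != M), so D-series; mu = 6 gives D_6.

6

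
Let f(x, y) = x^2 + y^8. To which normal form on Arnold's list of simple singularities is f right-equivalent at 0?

A_{7}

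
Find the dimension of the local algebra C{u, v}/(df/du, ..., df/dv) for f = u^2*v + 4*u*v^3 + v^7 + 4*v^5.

8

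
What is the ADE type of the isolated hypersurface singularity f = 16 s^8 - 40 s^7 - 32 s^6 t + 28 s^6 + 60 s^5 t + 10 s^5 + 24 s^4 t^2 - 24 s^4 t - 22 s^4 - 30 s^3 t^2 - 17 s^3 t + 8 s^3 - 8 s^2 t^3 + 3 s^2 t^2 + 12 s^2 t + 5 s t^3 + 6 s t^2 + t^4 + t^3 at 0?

The Hessian of f at 0 has rank 0. Corank 2; j^3 = (2*s + t)^3 is a perfect cube, so E-series; the 4-jet and mu = 7 give E_7.

E7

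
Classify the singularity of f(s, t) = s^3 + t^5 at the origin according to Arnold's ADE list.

E8

The Hessian of f at 0 is [[0, 0], [0, 0]] with rank 0, so corank 2. A Groebner basis of the Jacobian ideal J(f) in C{s,t} is {t^4, s^2}; counting standard monomials gives mu = 8. Corank 2; j^3 = s^3 is a perfect cube, so E-series; the 5-jet and mu = 8 give E_8.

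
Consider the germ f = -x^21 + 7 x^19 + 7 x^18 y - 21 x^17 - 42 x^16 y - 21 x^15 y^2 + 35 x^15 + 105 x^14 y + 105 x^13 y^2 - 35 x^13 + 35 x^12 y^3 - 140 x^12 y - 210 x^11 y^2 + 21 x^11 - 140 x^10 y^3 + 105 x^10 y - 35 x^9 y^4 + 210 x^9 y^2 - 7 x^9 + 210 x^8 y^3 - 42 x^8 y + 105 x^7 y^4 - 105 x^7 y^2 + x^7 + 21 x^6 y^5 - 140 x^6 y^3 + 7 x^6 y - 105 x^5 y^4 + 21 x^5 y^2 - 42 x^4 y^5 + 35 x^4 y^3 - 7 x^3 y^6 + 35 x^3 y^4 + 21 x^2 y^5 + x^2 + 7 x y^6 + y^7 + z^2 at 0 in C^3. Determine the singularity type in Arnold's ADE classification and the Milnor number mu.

Type A_6, Milnor number mu = 6.

The Hessian of f at 0 has rank 2. Corank 1: A-series; mu = 6 gives A_6.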